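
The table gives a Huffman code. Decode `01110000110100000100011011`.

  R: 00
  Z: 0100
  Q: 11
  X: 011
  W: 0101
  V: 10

Read left to right; each codeword is recognised as soon as it completes (prefix code):
  011→X | 10→V | 00→R | 011→X | 0100→Z | 00→R | 0100→Z | 011→X | 011→X
Decoded message: XVRXZRZXX

XVRXZRZXX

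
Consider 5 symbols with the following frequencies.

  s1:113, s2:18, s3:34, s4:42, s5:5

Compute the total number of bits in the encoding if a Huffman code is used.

391

Merge the two smallest weights repeatedly:
s5(5) + s2(18) → 23
23 + s3(34) → 57
s4(42) + 57 → 99
99 + s1(113) → 212
Total encoded bits = sum of merged weights = 23 + 57 + 99 + 212 = 391.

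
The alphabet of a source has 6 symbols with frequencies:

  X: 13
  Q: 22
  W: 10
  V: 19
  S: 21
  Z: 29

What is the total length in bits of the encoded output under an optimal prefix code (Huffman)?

291

Build the Huffman tree bottom-up:
W(10) + X(13) → 23
V(19) + S(21) → 40
Q(22) + 23 → 45
Z(29) + 40 → 69
45 + 69 → 114
The encoded length is the sum of every internal node's weight: 23 + 40 + 45 + 69 + 114 = 291 bits.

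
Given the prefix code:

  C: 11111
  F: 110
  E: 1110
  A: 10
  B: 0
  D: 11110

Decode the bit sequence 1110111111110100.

Read left to right; each codeword is recognised as soon as it completes (prefix code):
  1110→E | 11111→C | 1110→E | 10→A | 0→B
Decoded message: ECEAB

ECEAB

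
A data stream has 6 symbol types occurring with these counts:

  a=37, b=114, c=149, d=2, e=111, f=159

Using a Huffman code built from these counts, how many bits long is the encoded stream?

Merge the two smallest weights repeatedly:
d(2) + a(37) → 39
39 + e(111) → 150
b(114) + c(149) → 263
150 + f(159) → 309
263 + 309 → 572
Total encoded bits = sum of merged weights = 39 + 150 + 263 + 309 + 572 = 1333.

1333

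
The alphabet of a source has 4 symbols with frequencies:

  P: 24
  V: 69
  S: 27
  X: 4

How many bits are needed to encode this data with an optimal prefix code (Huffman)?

Merge the two smallest weights repeatedly:
merge X(4) and P(24): 28
merge S(27) and 28: 55
merge 55 and V(69): 124
The encoded length is the sum of every internal node's weight: 28 + 55 + 124 = 207 bits.

207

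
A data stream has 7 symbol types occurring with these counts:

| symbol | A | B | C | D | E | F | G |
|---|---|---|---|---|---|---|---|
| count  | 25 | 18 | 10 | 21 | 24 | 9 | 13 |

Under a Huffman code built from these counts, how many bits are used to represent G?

Build the tree from the bottom:
F(9) + C(10) → 19
G(13) + B(18) → 31
19 + D(21) → 40
E(24) + A(25) → 49
31 + 40 → 71
49 + 71 → 120
The subtree containing G is merged 3 times, so code length = 3.

3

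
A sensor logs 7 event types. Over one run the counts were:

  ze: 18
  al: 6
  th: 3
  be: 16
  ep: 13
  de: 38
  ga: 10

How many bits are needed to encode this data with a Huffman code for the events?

Merge the two smallest weights repeatedly:
th(3) + al(6) → 9
9 + ga(10) → 19
ep(13) + be(16) → 29
ze(18) + 19 → 37
29 + 37 → 66
de(38) + 66 → 104
Each symbol's bit-cost is frequency × depth; summing gives 264 bits (equivalently 9 + 19 + 29 + 37 + 66 + 104).

264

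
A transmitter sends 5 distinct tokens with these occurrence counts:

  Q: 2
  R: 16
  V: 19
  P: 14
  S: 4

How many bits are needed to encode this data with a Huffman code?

116

Merge the two smallest weights repeatedly:
Q(2) + S(4) → 6
6 + P(14) → 20
R(16) + V(19) → 35
20 + 35 → 55
Each symbol's bit-cost is frequency × depth; summing gives 116 bits (equivalently 6 + 20 + 35 + 55).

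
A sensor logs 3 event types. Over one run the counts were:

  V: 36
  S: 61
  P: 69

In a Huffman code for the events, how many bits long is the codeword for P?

Repeatedly merge the two smallest:
merge V(36) and S(61): 97
merge P(69) and 97: 166
P is merged only at the final step, so code length = 1.

1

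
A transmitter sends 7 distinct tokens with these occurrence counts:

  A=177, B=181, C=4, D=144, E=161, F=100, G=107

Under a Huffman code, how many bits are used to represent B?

Huffman merges, smallest pair first:
combine C(4), F(100) → 104
combine 104, G(107) → 211
combine D(144), E(161) → 305
combine A(177), B(181) → 358
combine 211, 305 → 516
combine 358, 516 → 874
The subtree containing B is merged 2 times, so code length = 2.

2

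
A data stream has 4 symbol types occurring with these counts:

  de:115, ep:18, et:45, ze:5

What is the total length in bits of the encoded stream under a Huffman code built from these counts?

Greedily combine the two least-frequent nodes:
merge ze(5) and ep(18): 23
merge 23 and et(45): 68
merge 68 and de(115): 183
The encoded length is the sum of every internal node's weight: 23 + 68 + 183 = 274 bits.

274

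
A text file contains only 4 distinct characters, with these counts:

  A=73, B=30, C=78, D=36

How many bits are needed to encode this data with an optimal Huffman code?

422

Greedily combine the two least-frequent nodes:
merge B(30) and D(36): 66
merge 66 and A(73): 139
merge C(78) and 139: 217
Each symbol's bit-cost is frequency × depth; summing gives 422 bits (equivalently 66 + 139 + 217).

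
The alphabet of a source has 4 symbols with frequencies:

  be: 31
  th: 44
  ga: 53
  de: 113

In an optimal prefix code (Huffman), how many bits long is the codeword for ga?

2

Huffman merges, smallest pair first:
merge be(31) and th(44): 75
merge ga(53) and 75: 128
merge de(113) and 128: 241
ga sits 2 levels below the root, so its codeword is 2 bits.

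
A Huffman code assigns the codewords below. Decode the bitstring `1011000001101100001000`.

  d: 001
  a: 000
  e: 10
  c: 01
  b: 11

Read left to right; each codeword is recognised as soon as it completes (prefix code):
  10→e | 11→b | 000→a | 001→d | 10→e | 11→b | 000→a | 01→c | 000→a
Decoded message: ebadebaca

ebadebaca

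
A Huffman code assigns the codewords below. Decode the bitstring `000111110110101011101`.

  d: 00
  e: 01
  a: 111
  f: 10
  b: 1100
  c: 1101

Read left to right; each codeword is recognised as soon as it completes (prefix code):
  00→d | 01→e | 111→a | 10→f | 1101→c | 01→e | 01→e | 1101→c
Decoded message: deafceec

deafceec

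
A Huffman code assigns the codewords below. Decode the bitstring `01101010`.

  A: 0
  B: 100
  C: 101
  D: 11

ADACA

Read left to right; each codeword is recognised as soon as it completes (prefix code):
  0→A | 11→D | 0→A | 101→C | 0→A
Decoded message: ADACA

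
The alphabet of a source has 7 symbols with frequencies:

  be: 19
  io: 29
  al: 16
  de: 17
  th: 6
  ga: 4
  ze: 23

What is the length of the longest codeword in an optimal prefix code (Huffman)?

Merge the two lowest-weight nodes at each step:
combine ga(4), th(6) → 10
combine 10, al(16) → 26
combine de(17), be(19) → 36
combine ze(23), 26 → 49
combine io(29), 36 → 65
combine 49, 65 → 114
Maximum depth reached is 4.

4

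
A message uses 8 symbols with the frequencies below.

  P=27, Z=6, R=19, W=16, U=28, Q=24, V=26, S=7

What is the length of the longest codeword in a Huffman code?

Merge the two lowest-weight nodes at each step:
combine Z(6), S(7) → 13
combine 13, W(16) → 29
combine R(19), Q(24) → 43
combine V(26), P(27) → 53
combine U(28), 29 → 57
combine 43, 53 → 96
combine 57, 96 → 153
The rarest symbols sit at the bottom; the longest codeword is 4 bits.

4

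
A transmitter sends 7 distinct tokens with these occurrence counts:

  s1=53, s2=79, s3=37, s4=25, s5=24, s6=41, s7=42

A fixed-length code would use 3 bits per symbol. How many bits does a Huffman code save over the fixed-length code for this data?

Fixed-length: 3 bits × 301 symbols = 903 bits.
Huffman merges:
s5(24) + s4(25) → 49
s3(37) + s6(41) → 78
s7(42) + 49 → 91
s1(53) + 78 → 131
s2(79) + 91 → 170
131 + 170 → 301
Huffman total = 49 + 78 + 91 + 131 + 170 + 301 = 820 bits.
Saving = 903 − 820 = 83 bits.

83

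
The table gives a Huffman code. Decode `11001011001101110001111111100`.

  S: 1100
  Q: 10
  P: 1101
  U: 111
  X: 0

SQSPSXUUS

Read left to right; each codeword is recognised as soon as it completes (prefix code):
  1100→S | 10→Q | 1100→S | 1101→P | 1100→S | 0→X | 111→U | 111→U | 1100→S
Decoded message: SQSPSXUUS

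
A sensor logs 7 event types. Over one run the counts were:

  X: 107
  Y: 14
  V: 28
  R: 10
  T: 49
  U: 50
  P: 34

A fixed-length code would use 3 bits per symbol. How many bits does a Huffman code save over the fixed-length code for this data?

Fixed-length: 3 bits × 292 symbols = 876 bits.
Huffman merges:
combine R(10), Y(14) → 24
combine 24, V(28) → 52
combine P(34), T(49) → 83
combine U(50), 52 → 102
combine 83, 102 → 185
combine X(107), 185 → 292
Huffman total = 24 + 52 + 83 + 102 + 185 + 292 = 738 bits.
Saving = 876 − 738 = 138 bits.

138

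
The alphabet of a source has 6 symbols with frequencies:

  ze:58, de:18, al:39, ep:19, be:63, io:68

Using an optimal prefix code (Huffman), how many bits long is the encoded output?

Merge the two smallest weights repeatedly:
merge de(18) and ep(19): 37
merge 37 and al(39): 76
merge ze(58) and be(63): 121
merge io(68) and 76: 144
merge 121 and 144: 265
Each symbol's bit-cost is frequency × depth; summing gives 643 bits (equivalently 37 + 76 + 121 + 144 + 265).

643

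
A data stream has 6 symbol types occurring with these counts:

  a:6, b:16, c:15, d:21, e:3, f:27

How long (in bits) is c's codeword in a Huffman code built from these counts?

Build the tree from the bottom:
combine e(3), a(6) → 9
combine 9, c(15) → 24
combine b(16), d(21) → 37
combine 24, f(27) → 51
combine 37, 51 → 88
c sits 3 levels below the root, so its codeword is 3 bits.

3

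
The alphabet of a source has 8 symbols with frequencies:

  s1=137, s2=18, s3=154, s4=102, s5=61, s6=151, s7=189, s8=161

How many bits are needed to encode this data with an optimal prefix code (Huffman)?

Greedily combine the two least-frequent nodes:
merge s2(18) and s5(61): 79
merge 79 and s4(102): 181
merge s1(137) and s6(151): 288
merge s3(154) and s8(161): 315
merge 181 and s7(189): 370
merge 288 and 315: 603
merge 370 and 603: 973
Total encoded bits = sum of merged weights = 79 + 181 + 288 + 315 + 370 + 603 + 973 = 2809.

2809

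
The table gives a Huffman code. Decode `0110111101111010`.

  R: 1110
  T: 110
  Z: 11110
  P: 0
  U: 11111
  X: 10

PTZZX

Read left to right; each codeword is recognised as soon as it completes (prefix code):
  0→P | 110→T | 11110→Z | 11110→Z | 10→X
Decoded message: PTZZX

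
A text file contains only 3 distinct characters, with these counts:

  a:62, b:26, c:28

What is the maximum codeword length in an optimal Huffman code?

2

Merge the two lowest-weight nodes at each step:
combine b(26), c(28) → 54
combine 54, a(62) → 116
The rarest symbols sit at the bottom; the longest codeword is 2 bits.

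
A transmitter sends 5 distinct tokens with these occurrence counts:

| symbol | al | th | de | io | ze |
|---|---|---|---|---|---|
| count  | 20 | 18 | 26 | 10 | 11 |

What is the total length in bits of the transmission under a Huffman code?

Build the Huffman tree bottom-up:
combine io(10), ze(11) → 21
combine th(18), al(20) → 38
combine 21, de(26) → 47
combine 38, 47 → 85
Each symbol's bit-cost is frequency × depth; summing gives 191 bits (equivalently 21 + 38 + 47 + 85).

191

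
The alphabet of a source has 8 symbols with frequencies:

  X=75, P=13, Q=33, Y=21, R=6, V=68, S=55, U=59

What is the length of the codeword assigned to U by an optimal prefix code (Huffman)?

3

Huffman merges, smallest pair first:
combine R(6), P(13) → 19
combine 19, Y(21) → 40
combine Q(33), 40 → 73
combine S(55), U(59) → 114
combine V(68), 73 → 141
combine X(75), 114 → 189
combine 141, 189 → 330
U sits 3 levels below the root, so its codeword is 3 bits.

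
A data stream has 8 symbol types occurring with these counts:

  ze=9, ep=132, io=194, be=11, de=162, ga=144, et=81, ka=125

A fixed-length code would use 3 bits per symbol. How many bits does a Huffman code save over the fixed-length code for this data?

235

Fixed-length: 3 bits × 858 symbols = 2574 bits.
Huffman merges:
ze(9) + be(11) → 20
20 + et(81) → 101
101 + ka(125) → 226
ep(132) + ga(144) → 276
de(162) + io(194) → 356
226 + 276 → 502
356 + 502 → 858
Huffman total = 20 + 101 + 226 + 276 + 356 + 502 + 858 = 2339 bits.
Saving = 2574 − 2339 = 235 bits.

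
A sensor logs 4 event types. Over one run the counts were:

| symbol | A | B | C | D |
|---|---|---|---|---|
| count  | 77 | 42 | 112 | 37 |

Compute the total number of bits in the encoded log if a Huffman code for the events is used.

Build the Huffman tree bottom-up:
combine D(37), B(42) → 79
combine A(77), 79 → 156
combine C(112), 156 → 268
Total encoded bits = sum of merged weights = 79 + 156 + 268 = 503.

503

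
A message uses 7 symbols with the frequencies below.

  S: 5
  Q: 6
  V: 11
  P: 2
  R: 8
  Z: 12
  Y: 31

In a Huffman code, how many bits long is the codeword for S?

5

Huffman merges, smallest pair first:
merge P(2) and S(5): 7
merge Q(6) and 7: 13
merge R(8) and V(11): 19
merge Z(12) and 13: 25
merge 19 and 25: 44
merge Y(31) and 44: 75
The subtree containing S is merged 5 times, so code length = 5.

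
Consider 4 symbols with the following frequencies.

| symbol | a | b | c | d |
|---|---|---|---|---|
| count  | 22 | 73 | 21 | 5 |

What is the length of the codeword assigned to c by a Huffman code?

Build the tree from the bottom:
d(5) + c(21) → 26
a(22) + 26 → 48
48 + b(73) → 121
c sits 3 levels below the root, so its codeword is 3 bits.

3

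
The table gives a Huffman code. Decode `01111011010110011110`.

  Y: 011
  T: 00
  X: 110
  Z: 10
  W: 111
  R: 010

YXXZXYX

Read left to right; each codeword is recognised as soon as it completes (prefix code):
  011→Y | 110→X | 110→X | 10→Z | 110→X | 011→Y | 110→X
Decoded message: YXXZXYX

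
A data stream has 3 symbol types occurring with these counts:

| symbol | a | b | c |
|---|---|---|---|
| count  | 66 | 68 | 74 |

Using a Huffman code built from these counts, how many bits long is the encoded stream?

342

Greedily combine the two least-frequent nodes:
combine a(66), b(68) → 134
combine c(74), 134 → 208
The encoded length is the sum of every internal node's weight: 134 + 208 = 342 bits.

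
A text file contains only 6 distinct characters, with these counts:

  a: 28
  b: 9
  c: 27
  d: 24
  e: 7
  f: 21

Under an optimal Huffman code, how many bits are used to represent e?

4

Huffman merges, smallest pair first:
e(7) + b(9) → 16
16 + f(21) → 37
d(24) + c(27) → 51
a(28) + 37 → 65
51 + 65 → 116
e's leaf is at depth 4, giving a 4-bit codeword.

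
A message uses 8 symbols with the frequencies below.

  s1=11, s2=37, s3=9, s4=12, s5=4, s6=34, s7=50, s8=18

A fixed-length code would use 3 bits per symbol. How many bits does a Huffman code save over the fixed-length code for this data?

Fixed-length: 3 bits × 175 symbols = 525 bits.
Huffman merges:
s5(4) + s3(9) → 13
s1(11) + s4(12) → 23
13 + s8(18) → 31
23 + 31 → 54
s6(34) + s2(37) → 71
s7(50) + 54 → 104
71 + 104 → 175
Huffman total = 13 + 23 + 31 + 54 + 71 + 104 + 175 = 471 bits.
Saving = 525 − 471 = 54 bits.

54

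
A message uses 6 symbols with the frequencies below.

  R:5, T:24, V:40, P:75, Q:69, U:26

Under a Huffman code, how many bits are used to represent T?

4

Build the tree from the bottom:
R(5) + T(24) → 29
U(26) + 29 → 55
V(40) + 55 → 95
Q(69) + P(75) → 144
95 + 144 → 239
T's leaf is at depth 4, giving a 4-bit codeword.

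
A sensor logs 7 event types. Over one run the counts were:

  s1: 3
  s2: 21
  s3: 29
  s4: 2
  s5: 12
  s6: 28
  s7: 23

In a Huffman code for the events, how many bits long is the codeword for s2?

3

Build the tree from the bottom:
combine s4(2), s1(3) → 5
combine 5, s5(12) → 17
combine 17, s2(21) → 38
combine s7(23), s6(28) → 51
combine s3(29), 38 → 67
combine 51, 67 → 118
s2 sits 3 levels below the root, so its codeword is 3 bits.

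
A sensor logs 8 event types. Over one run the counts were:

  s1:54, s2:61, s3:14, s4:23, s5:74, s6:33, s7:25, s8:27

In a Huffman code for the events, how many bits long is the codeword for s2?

Repeatedly merge the two smallest:
merge s3(14) and s4(23): 37
merge s7(25) and s8(27): 52
merge s6(33) and 37: 70
merge 52 and s1(54): 106
merge s2(61) and 70: 131
merge s5(74) and 106: 180
merge 131 and 180: 311
The subtree containing s2 is merged 2 times, so code length = 2.

2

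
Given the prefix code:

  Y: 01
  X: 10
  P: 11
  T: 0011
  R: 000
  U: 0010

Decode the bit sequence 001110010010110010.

Read left to right; each codeword is recognised as soon as it completes (prefix code):
  0011→T | 10→X | 01→Y | 0010→U | 11→P | 0010→U
Decoded message: TXYUPU

TXYUPU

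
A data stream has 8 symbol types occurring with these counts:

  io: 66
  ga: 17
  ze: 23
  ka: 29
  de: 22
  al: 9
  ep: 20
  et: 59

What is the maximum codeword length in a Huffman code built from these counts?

4

Merge the two lowest-weight nodes at each step:
merge al(9) and ga(17): 26
merge ep(20) and de(22): 42
merge ze(23) and 26: 49
merge ka(29) and 42: 71
merge 49 and et(59): 108
merge io(66) and 71: 137
merge 108 and 137: 245
The first pair merged (al, ga) ends up deepest, at depth 4.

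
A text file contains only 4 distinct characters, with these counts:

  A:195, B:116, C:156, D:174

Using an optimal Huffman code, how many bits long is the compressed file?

Greedily combine the two least-frequent nodes:
combine B(116), C(156) → 272
combine D(174), A(195) → 369
combine 272, 369 → 641
Total encoded bits = sum of merged weights = 272 + 369 + 641 = 1282.

1282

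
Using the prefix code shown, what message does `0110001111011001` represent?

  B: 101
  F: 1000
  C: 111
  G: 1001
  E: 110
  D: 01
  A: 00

Read left to right; each codeword is recognised as soon as it completes (prefix code):
  01→D | 1000→F | 111→C | 101→B | 1001→G
Decoded message: DFCBG

DFCBG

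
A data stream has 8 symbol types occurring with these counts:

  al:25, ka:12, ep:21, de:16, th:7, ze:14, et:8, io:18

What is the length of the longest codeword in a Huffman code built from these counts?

4

Merge the two lowest-weight nodes at each step:
th(7) + et(8) → 15
ka(12) + ze(14) → 26
15 + de(16) → 31
io(18) + ep(21) → 39
al(25) + 26 → 51
31 + 39 → 70
51 + 70 → 121
The first pair merged (th, et) ends up deepest, at depth 4.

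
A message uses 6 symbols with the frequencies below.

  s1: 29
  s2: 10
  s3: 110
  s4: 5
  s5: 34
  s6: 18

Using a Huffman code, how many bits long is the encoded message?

Greedily combine the two least-frequent nodes:
s4(5) + s2(10) → 15
15 + s6(18) → 33
s1(29) + 33 → 62
s5(34) + 62 → 96
96 + s3(110) → 206
Total encoded bits = sum of merged weights = 15 + 33 + 62 + 96 + 206 = 412.

412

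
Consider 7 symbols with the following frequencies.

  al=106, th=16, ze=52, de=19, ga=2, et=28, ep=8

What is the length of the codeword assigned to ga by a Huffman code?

Repeatedly merge the two smallest:
merge ga(2) and ep(8): 10
merge 10 and th(16): 26
merge de(19) and 26: 45
merge et(28) and 45: 73
merge ze(52) and 73: 125
merge al(106) and 125: 231
The subtree containing ga is merged 6 times, so code length = 6.

6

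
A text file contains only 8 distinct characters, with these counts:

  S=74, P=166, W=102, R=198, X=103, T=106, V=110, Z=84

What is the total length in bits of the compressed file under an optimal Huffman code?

2789

Greedily combine the two least-frequent nodes:
S(74) + Z(84) → 158
W(102) + X(103) → 205
T(106) + V(110) → 216
158 + P(166) → 324
R(198) + 205 → 403
216 + 324 → 540
403 + 540 → 943
Total encoded bits = sum of merged weights = 158 + 205 + 216 + 324 + 403 + 540 + 943 = 2789.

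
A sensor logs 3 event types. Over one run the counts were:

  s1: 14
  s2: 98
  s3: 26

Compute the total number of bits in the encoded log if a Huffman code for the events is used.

Greedily combine the two least-frequent nodes:
s1(14) + s3(26) → 40
40 + s2(98) → 138
Total encoded bits = sum of merged weights = 40 + 138 = 178.

178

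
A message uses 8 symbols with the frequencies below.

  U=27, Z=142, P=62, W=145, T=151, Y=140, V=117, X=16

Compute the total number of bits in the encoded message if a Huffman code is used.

2252

Greedily combine the two least-frequent nodes:
X(16) + U(27) → 43
43 + P(62) → 105
105 + V(117) → 222
Y(140) + Z(142) → 282
W(145) + T(151) → 296
222 + 282 → 504
296 + 504 → 800
Total encoded bits = sum of merged weights = 43 + 105 + 222 + 282 + 296 + 504 + 800 = 2252.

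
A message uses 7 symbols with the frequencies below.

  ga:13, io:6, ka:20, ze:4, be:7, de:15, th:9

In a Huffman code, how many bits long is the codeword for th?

Repeatedly merge the two smallest:
merge ze(4) and io(6): 10
merge be(7) and th(9): 16
merge 10 and ga(13): 23
merge de(15) and 16: 31
merge ka(20) and 23: 43
merge 31 and 43: 74
th's leaf is at depth 3, giving a 3-bit codeword.

3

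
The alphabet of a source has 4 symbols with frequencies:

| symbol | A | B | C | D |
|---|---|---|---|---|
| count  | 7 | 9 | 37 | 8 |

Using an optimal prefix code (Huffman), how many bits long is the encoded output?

100

Build the Huffman tree bottom-up:
merge A(7) and D(8): 15
merge B(9) and 15: 24
merge 24 and C(37): 61
The encoded length is the sum of every internal node's weight: 15 + 24 + 61 = 100 bits.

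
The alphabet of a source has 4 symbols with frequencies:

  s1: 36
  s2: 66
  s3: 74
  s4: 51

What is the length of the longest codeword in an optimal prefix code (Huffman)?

Merge the two lowest-weight nodes at each step:
combine s1(36), s4(51) → 87
combine s2(66), s3(74) → 140
combine 87, 140 → 227
Maximum depth reached is 2.

2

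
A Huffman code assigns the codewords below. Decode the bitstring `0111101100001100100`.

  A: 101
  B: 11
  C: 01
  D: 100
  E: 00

Read left to right; each codeword is recognised as soon as it completes (prefix code):
  01→C | 11→B | 101→A | 100→D | 00→E | 11→B | 00→E | 100→D
Decoded message: CBADEBED

CBADEBED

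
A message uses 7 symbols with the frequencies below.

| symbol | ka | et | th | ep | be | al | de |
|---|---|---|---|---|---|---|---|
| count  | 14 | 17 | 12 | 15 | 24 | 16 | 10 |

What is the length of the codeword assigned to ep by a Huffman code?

3

Repeatedly merge the two smallest:
de(10) + th(12) → 22
ka(14) + ep(15) → 29
al(16) + et(17) → 33
22 + be(24) → 46
29 + 33 → 62
46 + 62 → 108
ep's leaf is at depth 3, giving a 3-bit codeword.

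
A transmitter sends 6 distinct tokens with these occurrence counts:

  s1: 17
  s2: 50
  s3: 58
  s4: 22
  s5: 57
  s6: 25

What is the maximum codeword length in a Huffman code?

4

Merge the two lowest-weight nodes at each step:
merge s1(17) and s4(22): 39
merge s6(25) and 39: 64
merge s2(50) and s5(57): 107
merge s3(58) and 64: 122
merge 107 and 122: 229
Maximum depth reached is 4.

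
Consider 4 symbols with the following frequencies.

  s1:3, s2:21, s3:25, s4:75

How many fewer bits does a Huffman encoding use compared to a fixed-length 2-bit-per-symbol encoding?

51

Fixed-length: 2 bits × 124 symbols = 248 bits.
Huffman merges:
combine s1(3), s2(21) → 24
combine 24, s3(25) → 49
combine 49, s4(75) → 124
Huffman total = 24 + 49 + 124 = 197 bits.
Saving = 248 − 197 = 51 bits.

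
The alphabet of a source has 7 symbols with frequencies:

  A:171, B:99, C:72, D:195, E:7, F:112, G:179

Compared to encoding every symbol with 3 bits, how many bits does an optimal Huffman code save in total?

295

Fixed-length: 3 bits × 835 symbols = 2505 bits.
Huffman merges:
merge E(7) and C(72): 79
merge 79 and B(99): 178
merge F(112) and A(171): 283
merge 178 and G(179): 357
merge D(195) and 283: 478
merge 357 and 478: 835
Huffman total = 79 + 178 + 283 + 357 + 478 + 835 = 2210 bits.
Saving = 2505 − 2210 = 295 bits.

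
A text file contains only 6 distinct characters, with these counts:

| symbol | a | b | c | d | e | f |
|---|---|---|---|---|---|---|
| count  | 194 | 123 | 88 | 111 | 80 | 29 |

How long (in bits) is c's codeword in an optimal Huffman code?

3

Huffman merges, smallest pair first:
f(29) + e(80) → 109
c(88) + 109 → 197
d(111) + b(123) → 234
a(194) + 197 → 391
234 + 391 → 625
The subtree containing c is merged 3 times, so code length = 3.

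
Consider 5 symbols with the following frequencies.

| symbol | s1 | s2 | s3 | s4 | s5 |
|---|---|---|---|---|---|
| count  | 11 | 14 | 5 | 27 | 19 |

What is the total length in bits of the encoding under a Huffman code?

168

Build the Huffman tree bottom-up:
combine s3(5), s1(11) → 16
combine s2(14), 16 → 30
combine s5(19), s4(27) → 46
combine 30, 46 → 76
Each symbol's bit-cost is frequency × depth; summing gives 168 bits (equivalently 16 + 30 + 46 + 76).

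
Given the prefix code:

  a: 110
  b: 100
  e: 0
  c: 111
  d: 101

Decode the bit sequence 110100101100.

abdb

Read left to right; each codeword is recognised as soon as it completes (prefix code):
  110→a | 100→b | 101→d | 100→b
Decoded message: abdb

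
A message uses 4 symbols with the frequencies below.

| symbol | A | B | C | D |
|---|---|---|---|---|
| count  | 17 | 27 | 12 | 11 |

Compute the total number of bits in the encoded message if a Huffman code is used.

Merge the two smallest weights repeatedly:
merge D(11) and C(12): 23
merge A(17) and 23: 40
merge B(27) and 40: 67
Each symbol's bit-cost is frequency × depth; summing gives 130 bits (equivalently 23 + 40 + 67).

130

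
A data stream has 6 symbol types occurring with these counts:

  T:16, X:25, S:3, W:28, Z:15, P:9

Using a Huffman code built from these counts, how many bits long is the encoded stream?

231

Build the Huffman tree bottom-up:
combine S(3), P(9) → 12
combine 12, Z(15) → 27
combine T(16), X(25) → 41
combine 27, W(28) → 55
combine 41, 55 → 96
Total encoded bits = sum of merged weights = 12 + 27 + 41 + 55 + 96 = 231.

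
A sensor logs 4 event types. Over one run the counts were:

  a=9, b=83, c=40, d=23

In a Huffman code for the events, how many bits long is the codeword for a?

Repeatedly merge the two smallest:
merge a(9) and d(23): 32
merge 32 and c(40): 72
merge 72 and b(83): 155
a's leaf is at depth 3, giving a 3-bit codeword.

3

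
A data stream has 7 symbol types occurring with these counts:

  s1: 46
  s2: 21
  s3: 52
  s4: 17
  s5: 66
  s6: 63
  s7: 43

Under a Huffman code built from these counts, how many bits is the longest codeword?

4

Merge the two lowest-weight nodes at each step:
combine s4(17), s2(21) → 38
combine 38, s7(43) → 81
combine s1(46), s3(52) → 98
combine s6(63), s5(66) → 129
combine 81, 98 → 179
combine 129, 179 → 308
The first pair merged (s4, s2) ends up deepest, at depth 4.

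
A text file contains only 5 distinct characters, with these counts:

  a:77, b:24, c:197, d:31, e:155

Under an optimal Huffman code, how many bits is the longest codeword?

Merge the two lowest-weight nodes at each step:
combine b(24), d(31) → 55
combine 55, a(77) → 132
combine 132, e(155) → 287
combine c(197), 287 → 484
The first pair merged (b, d) ends up deepest, at depth 4.

4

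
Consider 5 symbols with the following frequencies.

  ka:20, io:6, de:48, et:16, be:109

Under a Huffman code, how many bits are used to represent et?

4

Build the tree from the bottom:
io(6) + et(16) → 22
ka(20) + 22 → 42
42 + de(48) → 90
90 + be(109) → 199
The subtree containing et is merged 4 times, so code length = 4.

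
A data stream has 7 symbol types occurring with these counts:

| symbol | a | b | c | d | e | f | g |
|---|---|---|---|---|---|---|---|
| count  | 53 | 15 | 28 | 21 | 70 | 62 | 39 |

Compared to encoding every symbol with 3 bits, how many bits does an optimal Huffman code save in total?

96

Fixed-length: 3 bits × 288 symbols = 864 bits.
Huffman merges:
combine b(15), d(21) → 36
combine c(28), 36 → 64
combine g(39), a(53) → 92
combine f(62), 64 → 126
combine e(70), 92 → 162
combine 126, 162 → 288
Huffman total = 36 + 64 + 92 + 126 + 162 + 288 = 768 bits.
Saving = 864 − 768 = 96 bits.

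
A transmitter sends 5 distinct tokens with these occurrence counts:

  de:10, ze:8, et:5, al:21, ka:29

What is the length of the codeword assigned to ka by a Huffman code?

1

Repeatedly merge the two smallest:
et(5) + ze(8) → 13
de(10) + 13 → 23
al(21) + 23 → 44
ka(29) + 44 → 73
ka is merged only at the final step, so code length = 1.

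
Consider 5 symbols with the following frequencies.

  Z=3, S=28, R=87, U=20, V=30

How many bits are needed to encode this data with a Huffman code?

Merge the two smallest weights repeatedly:
Z(3) + U(20) → 23
23 + S(28) → 51
V(30) + 51 → 81
81 + R(87) → 168
Total encoded bits = sum of merged weights = 23 + 51 + 81 + 168 = 323.

323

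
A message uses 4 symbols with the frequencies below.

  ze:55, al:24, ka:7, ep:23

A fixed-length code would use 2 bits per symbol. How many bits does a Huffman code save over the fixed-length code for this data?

25

Fixed-length: 2 bits × 109 symbols = 218 bits.
Huffman merges:
combine ka(7), ep(23) → 30
combine al(24), 30 → 54
combine 54, ze(55) → 109
Huffman total = 30 + 54 + 109 = 193 bits.
Saving = 218 − 193 = 25 bits.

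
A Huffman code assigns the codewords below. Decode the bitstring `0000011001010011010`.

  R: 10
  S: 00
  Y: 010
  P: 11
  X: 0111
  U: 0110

Read left to right; each codeword is recognised as soon as it completes (prefix code):
  00→S | 00→S | 0110→U | 010→Y | 10→R | 0110→U | 10→R
Decoded message: SSUYRUR

SSUYRUR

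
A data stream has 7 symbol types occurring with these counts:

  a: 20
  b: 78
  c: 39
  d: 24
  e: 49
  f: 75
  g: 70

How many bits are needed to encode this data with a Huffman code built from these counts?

956

Merge the two smallest weights repeatedly:
combine a(20), d(24) → 44
combine c(39), 44 → 83
combine e(49), g(70) → 119
combine f(75), b(78) → 153
combine 83, 119 → 202
combine 153, 202 → 355
Each symbol's bit-cost is frequency × depth; summing gives 956 bits (equivalently 44 + 83 + 119 + 153 + 202 + 355).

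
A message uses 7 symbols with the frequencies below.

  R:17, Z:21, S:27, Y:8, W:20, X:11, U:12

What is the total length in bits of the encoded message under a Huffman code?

319

Build the Huffman tree bottom-up:
Y(8) + X(11) → 19
U(12) + R(17) → 29
19 + W(20) → 39
Z(21) + S(27) → 48
29 + 39 → 68
48 + 68 → 116
Each symbol's bit-cost is frequency × depth; summing gives 319 bits (equivalently 19 + 29 + 39 + 48 + 68 + 116).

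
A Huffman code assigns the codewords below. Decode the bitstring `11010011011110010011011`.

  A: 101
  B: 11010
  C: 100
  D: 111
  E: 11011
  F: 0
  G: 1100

Read left to right; each codeword is recognised as soon as it completes (prefix code):
  11010→B | 0→F | 11011→E | 1100→G | 100→C | 11011→E
Decoded message: BFEGCE

BFEGCE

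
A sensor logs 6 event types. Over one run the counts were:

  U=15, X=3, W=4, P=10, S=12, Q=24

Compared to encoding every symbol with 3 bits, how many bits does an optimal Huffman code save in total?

Fixed-length: 3 bits × 68 symbols = 204 bits.
Huffman merges:
X(3) + W(4) → 7
7 + P(10) → 17
S(12) + U(15) → 27
17 + Q(24) → 41
27 + 41 → 68
Huffman total = 7 + 17 + 27 + 41 + 68 = 160 bits.
Saving = 204 − 160 = 44 bits.

44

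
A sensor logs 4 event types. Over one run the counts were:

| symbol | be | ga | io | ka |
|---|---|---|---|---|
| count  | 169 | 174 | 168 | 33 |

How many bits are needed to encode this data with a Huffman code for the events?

1088

Greedily combine the two least-frequent nodes:
combine ka(33), io(168) → 201
combine be(169), ga(174) → 343
combine 201, 343 → 544
The encoded length is the sum of every internal node's weight: 201 + 343 + 544 = 1088 bits.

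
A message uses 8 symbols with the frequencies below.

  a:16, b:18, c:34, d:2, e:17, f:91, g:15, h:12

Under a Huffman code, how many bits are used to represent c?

Repeatedly merge the two smallest:
merge d(2) and h(12): 14
merge 14 and g(15): 29
merge a(16) and e(17): 33
merge b(18) and 29: 47
merge 33 and c(34): 67
merge 47 and 67: 114
merge f(91) and 114: 205
c's leaf is at depth 3, giving a 3-bit codeword.

3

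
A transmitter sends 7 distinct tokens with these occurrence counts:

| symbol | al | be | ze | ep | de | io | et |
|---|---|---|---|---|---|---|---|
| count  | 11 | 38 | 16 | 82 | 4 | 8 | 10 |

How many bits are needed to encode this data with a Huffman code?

366

Greedily combine the two least-frequent nodes:
combine de(4), io(8) → 12
combine et(10), al(11) → 21
combine 12, ze(16) → 28
combine 21, 28 → 49
combine be(38), 49 → 87
combine ep(82), 87 → 169
Total encoded bits = sum of merged weights = 12 + 21 + 28 + 49 + 87 + 169 = 366.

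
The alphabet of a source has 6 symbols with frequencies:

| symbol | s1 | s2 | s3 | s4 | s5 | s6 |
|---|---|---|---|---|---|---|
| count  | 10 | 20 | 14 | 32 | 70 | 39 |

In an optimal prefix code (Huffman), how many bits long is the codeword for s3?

4

Build the tree from the bottom:
combine s1(10), s3(14) → 24
combine s2(20), 24 → 44
combine s4(32), s6(39) → 71
combine 44, s5(70) → 114
combine 71, 114 → 185
s3 sits 4 levels below the root, so its codeword is 4 bits.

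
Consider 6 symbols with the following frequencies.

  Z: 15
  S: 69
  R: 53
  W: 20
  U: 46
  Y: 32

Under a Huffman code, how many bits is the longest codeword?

4

Merge the two lowest-weight nodes at each step:
merge Z(15) and W(20): 35
merge Y(32) and 35: 67
merge U(46) and R(53): 99
merge 67 and S(69): 136
merge 99 and 136: 235
Maximum depth reached is 4.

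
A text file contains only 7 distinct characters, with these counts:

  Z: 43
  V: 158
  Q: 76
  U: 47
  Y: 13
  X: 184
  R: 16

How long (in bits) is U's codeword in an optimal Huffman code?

Huffman merges, smallest pair first:
combine Y(13), R(16) → 29
combine 29, Z(43) → 72
combine U(47), 72 → 119
combine Q(76), 119 → 195
combine V(158), X(184) → 342
combine 195, 342 → 537
The subtree containing U is merged 3 times, so code length = 3.

3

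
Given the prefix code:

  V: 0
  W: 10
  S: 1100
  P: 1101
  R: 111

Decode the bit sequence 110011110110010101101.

SRWSWWP

Read left to right; each codeword is recognised as soon as it completes (prefix code):
  1100→S | 111→R | 10→W | 1100→S | 10→W | 10→W | 1101→P
Decoded message: SRWSWWP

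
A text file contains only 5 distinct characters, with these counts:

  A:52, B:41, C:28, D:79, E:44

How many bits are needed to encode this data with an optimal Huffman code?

Build the Huffman tree bottom-up:
C(28) + B(41) → 69
E(44) + A(52) → 96
69 + D(79) → 148
96 + 148 → 244
The encoded length is the sum of every internal node's weight: 69 + 96 + 148 + 244 = 557 bits.

557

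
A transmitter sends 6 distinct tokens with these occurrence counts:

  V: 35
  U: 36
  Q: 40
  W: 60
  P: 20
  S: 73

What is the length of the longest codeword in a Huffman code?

3

Merge the two lowest-weight nodes at each step:
combine P(20), V(35) → 55
combine U(36), Q(40) → 76
combine 55, W(60) → 115
combine S(73), 76 → 149
combine 115, 149 → 264
The rarest symbols sit at the bottom; the longest codeword is 3 bits.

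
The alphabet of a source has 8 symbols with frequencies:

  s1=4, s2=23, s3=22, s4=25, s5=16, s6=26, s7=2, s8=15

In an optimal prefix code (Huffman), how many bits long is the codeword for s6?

2

Build the tree from the bottom:
combine s7(2), s1(4) → 6
combine 6, s8(15) → 21
combine s5(16), 21 → 37
combine s3(22), s2(23) → 45
combine s4(25), s6(26) → 51
combine 37, 45 → 82
combine 51, 82 → 133
s6's leaf is at depth 2, giving a 2-bit codeword.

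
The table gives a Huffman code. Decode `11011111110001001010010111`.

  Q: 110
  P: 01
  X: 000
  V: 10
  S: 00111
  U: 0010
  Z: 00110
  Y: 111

Read left to right; each codeword is recognised as soon as it completes (prefix code):
  110→Q | 111→Y | 111→Y | 10→V | 0010→U | 01→P | 01→P | 0010→U | 111→Y
Decoded message: QYYVUPPUY

QYYVUPPUY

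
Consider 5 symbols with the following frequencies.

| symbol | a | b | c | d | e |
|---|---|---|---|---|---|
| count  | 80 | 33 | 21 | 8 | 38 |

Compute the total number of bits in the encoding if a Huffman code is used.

Build the Huffman tree bottom-up:
d(8) + c(21) → 29
29 + b(33) → 62
e(38) + 62 → 100
a(80) + 100 → 180
Total encoded bits = sum of merged weights = 29 + 62 + 100 + 180 = 371.

371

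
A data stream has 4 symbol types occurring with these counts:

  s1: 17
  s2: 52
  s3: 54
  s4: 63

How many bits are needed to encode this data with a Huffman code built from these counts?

372

Build the Huffman tree bottom-up:
s1(17) + s2(52) → 69
s3(54) + s4(63) → 117
69 + 117 → 186
Total encoded bits = sum of merged weights = 69 + 117 + 186 = 372.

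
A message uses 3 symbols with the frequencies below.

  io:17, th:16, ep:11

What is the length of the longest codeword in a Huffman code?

Merge the two lowest-weight nodes at each step:
merge ep(11) and th(16): 27
merge io(17) and 27: 44
Maximum depth reached is 2.

2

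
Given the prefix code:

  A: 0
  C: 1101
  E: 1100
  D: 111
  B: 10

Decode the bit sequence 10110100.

BCAA

Read left to right; each codeword is recognised as soon as it completes (prefix code):
  10→B | 1101→C | 0→A | 0→A
Decoded message: BCAA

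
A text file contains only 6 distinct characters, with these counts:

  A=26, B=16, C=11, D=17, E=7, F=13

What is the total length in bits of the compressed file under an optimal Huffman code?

Merge the two smallest weights repeatedly:
merge E(7) and C(11): 18
merge F(13) and B(16): 29
merge D(17) and 18: 35
merge A(26) and 29: 55
merge 35 and 55: 90
The encoded length is the sum of every internal node's weight: 18 + 29 + 35 + 55 + 90 = 227 bits.

227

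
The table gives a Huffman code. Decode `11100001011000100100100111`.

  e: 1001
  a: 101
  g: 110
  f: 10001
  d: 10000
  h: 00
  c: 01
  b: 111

Read left to right; each codeword is recognised as soon as it completes (prefix code):
  111→b | 00→h | 00→h | 101→a | 10001→f | 00→h | 1001→e | 00→h | 111→b
Decoded message: bhhafhehb

bhhafhehb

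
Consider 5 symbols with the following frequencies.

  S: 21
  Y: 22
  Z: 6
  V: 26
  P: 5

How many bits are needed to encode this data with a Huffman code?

171

Greedily combine the two least-frequent nodes:
combine P(5), Z(6) → 11
combine 11, S(21) → 32
combine Y(22), V(26) → 48
combine 32, 48 → 80
Total encoded bits = sum of merged weights = 11 + 32 + 48 + 80 = 171.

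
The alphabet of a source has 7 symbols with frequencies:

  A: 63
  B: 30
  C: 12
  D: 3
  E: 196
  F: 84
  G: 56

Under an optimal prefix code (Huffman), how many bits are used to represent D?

Build the tree from the bottom:
D(3) + C(12) → 15
15 + B(30) → 45
45 + G(56) → 101
A(63) + F(84) → 147
101 + 147 → 248
E(196) + 248 → 444
D's leaf is at depth 5, giving a 5-bit codeword.

5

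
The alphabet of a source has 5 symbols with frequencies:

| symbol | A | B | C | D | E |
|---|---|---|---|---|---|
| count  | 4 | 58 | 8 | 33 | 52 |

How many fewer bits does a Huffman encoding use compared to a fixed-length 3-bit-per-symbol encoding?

156

Fixed-length: 3 bits × 155 symbols = 465 bits.
Huffman merges:
merge A(4) and C(8): 12
merge 12 and D(33): 45
merge 45 and E(52): 97
merge B(58) and 97: 155
Huffman total = 12 + 45 + 97 + 155 = 309 bits.
Saving = 465 − 309 = 156 bits.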